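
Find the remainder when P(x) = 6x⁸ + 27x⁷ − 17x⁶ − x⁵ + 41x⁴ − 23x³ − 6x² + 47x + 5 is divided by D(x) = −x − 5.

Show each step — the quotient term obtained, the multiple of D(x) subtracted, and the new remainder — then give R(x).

R(x) = −5

Step 1: lead(6x⁸ + 27x⁷ − 17x⁶ − x⁵ + 41x⁴ − 23x³ − 6x² + 47x + 5) ÷ lead(D) = 6x⁸ ÷ −x = −6x⁷. Subtract (−6x⁷)·D = 6x⁸ + 30x⁷. Remainder: −3x⁷ − 17x⁶ − x⁵ + 41x⁴ − 23x³ − 6x² + 47x + 5.
Step 2: lead(−3x⁷ − 17x⁶ − x⁵ + 41x⁴ − 23x³ − 6x² + 47x + 5) ÷ lead(D) = −3x⁷ ÷ −x = 3x⁶. Subtract (3x⁶)·D = −3x⁷ − 15x⁶. Remainder: −2x⁶ − x⁵ + 41x⁴ − 23x³ − 6x² + 47x + 5.
Step 3: lead(−2x⁶ − x⁵ + 41x⁴ − 23x³ − 6x² + 47x + 5) ÷ lead(D) = −2x⁶ ÷ −x = 2x⁵. Subtract (2x⁵)·D = −2x⁶ − 10x⁵. Remainder: 9x⁵ + 41x⁴ − 23x³ − 6x² + 47x + 5.
Step 4: lead(9x⁵ + 41x⁴ − 23x³ − 6x² + 47x + 5) ÷ lead(D) = 9x⁵ ÷ −x = −9x⁴. Subtract (−9x⁴)·D = 9x⁵ + 45x⁴. Remainder: −4x⁴ − 23x³ − 6x² + 47x + 5.
Step 5: lead(−4x⁴ − 23x³ − 6x² + 47x + 5) ÷ lead(D) = −4x⁴ ÷ −x = 4x³. Subtract (4x³)·D = −4x⁴ − 20x³. Remainder: −3x³ − 6x² + 47x + 5.
Step 6: lead(−3x³ − 6x² + 47x + 5) ÷ lead(D) = −3x³ ÷ −x = 3x². Subtract (3x²)·D = −3x³ − 15x². Remainder: 9x² + 47x + 5.
Step 7: lead(9x² + 47x + 5) ÷ lead(D) = 9x² ÷ −x = −9x. Subtract (−9x)·D = 9x² + 45x. Remainder: 2x + 5.
Step 8: lead(2x + 5) ÷ lead(D) = 2x ÷ −x = −2. Subtract (−2)·D = 2x + 10. Remainder: −5.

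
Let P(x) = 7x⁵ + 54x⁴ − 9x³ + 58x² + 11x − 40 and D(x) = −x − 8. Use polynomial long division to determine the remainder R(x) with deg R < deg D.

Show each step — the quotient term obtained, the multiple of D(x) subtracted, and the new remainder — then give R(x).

Step 1: lead(7x⁵ + 54x⁴ − 9x³ + 58x² + 11x − 40) ÷ lead(D) = 7x⁵ ÷ −x = −7x⁴. Subtract (−7x⁴)·D = 7x⁵ + 56x⁴. Remainder: −2x⁴ − 9x³ + 58x² + 11x − 40.
Step 2: lead(−2x⁴ − 9x³ + 58x² + 11x − 40) ÷ lead(D) = −2x⁴ ÷ −x = 2x³. Subtract (2x³)·D = −2x⁴ − 16x³. Remainder: 7x³ + 58x² + 11x − 40.
Step 3: lead(7x³ + 58x² + 11x − 40) ÷ lead(D) = 7x³ ÷ −x = −7x². Subtract (−7x²)·D = 7x³ + 56x². Remainder: 2x² + 11x − 40.
Step 4: lead(2x² + 11x − 40) ÷ lead(D) = 2x² ÷ −x = −2x. Subtract (−2x)·D = 2x² + 16x. Remainder: −5x − 40.
Step 5: lead(−5x − 40) ÷ lead(D) = −5x ÷ −x = 5. Subtract (5)·D = −5x − 40. Remainder: 0.

R(x) = 0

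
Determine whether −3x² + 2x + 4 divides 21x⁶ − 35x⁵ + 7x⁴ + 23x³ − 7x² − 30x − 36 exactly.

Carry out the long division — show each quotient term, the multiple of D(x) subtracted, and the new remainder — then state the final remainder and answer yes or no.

R(x) = 0, so D(x) is a factor of P(x). yes

Step 1: lead(21x⁶ − 35x⁵ + 7x⁴ + 23x³ − 7x² − 30x − 36) ÷ lead(D) = 21x⁶ ÷ −3x² = −7x⁴. Subtract (−7x⁴)·D = 21x⁶ − 14x⁵ − 28x⁴. Remainder: −21x⁵ + 35x⁴ + 23x³ − 7x² − 30x − 36.
Step 2: lead(−21x⁵ + 35x⁴ + 23x³ − 7x² − 30x − 36) ÷ lead(D) = −21x⁵ ÷ −3x² = 7x³. Subtract (7x³)·D = −21x⁵ + 14x⁴ + 28x³. Remainder: 21x⁴ − 5x³ − 7x² − 30x − 36.
Step 3: lead(21x⁴ − 5x³ − 7x² − 30x − 36) ÷ lead(D) = 21x⁴ ÷ −3x² = −7x². Subtract (−7x²)·D = 21x⁴ − 14x³ − 28x². Remainder: 9x³ + 21x² − 30x − 36.
Step 4: lead(9x³ + 21x² − 30x − 36) ÷ lead(D) = 9x³ ÷ −3x² = −3x. Subtract (−3x)·D = 9x³ − 6x² − 12x. Remainder: 27x² − 18x − 36.
Step 5: lead(27x² − 18x − 36) ÷ lead(D) = 27x² ÷ −3x² = −9. Subtract (−9)·D = 27x² − 18x − 36. Remainder: 0.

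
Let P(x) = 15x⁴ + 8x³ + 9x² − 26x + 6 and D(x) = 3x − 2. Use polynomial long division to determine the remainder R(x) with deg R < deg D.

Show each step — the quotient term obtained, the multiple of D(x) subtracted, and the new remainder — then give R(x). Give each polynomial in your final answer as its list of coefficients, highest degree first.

Step 1: lead(15x⁴ + 8x³ + 9x² − 26x + 6) ÷ lead(D) = 15x⁴ ÷ 3x = 5x³. Subtract (5x³)·D = 15x⁴ − 10x³. Remainder: 18x³ + 9x² − 26x + 6.
Step 2: lead(18x³ + 9x² − 26x + 6) ÷ lead(D) = 18x³ ÷ 3x = 6x². Subtract (6x²)·D = 18x³ − 12x². Remainder: 21x² − 26x + 6.
Step 3: lead(21x² − 26x + 6) ÷ lead(D) = 21x² ÷ 3x = 7x. Subtract (7x)·D = 21x² − 14x. Remainder: −12x + 6.
Step 4: lead(−12x + 6) ÷ lead(D) = −12x ÷ 3x = −4. Subtract (−4)·D = −12x + 8. Remainder: −2.

R = [-2]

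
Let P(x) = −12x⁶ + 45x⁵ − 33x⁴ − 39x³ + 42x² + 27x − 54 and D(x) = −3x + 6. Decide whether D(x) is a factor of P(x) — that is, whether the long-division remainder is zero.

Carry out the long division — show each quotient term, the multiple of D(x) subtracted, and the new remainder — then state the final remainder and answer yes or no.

Step 1: lead(−12x⁶ + 45x⁵ − 33x⁴ − 39x³ + 42x² + 27x − 54) ÷ lead(D) = −12x⁶ ÷ −3x = 4x⁵. Subtract (4x⁵)·D = −12x⁶ + 24x⁵. Remainder: 21x⁵ − 33x⁴ − 39x³ + 42x² + 27x − 54.
Step 2: lead(21x⁵ − 33x⁴ − 39x³ + 42x² + 27x − 54) ÷ lead(D) = 21x⁵ ÷ −3x = −7x⁴. Subtract (−7x⁴)·D = 21x⁵ − 42x⁴. Remainder: 9x⁴ − 39x³ + 42x² + 27x − 54.
Step 3: lead(9x⁴ − 39x³ + 42x² + 27x − 54) ÷ lead(D) = 9x⁴ ÷ −3x = −3x³. Subtract (−3x³)·D = 9x⁴ − 18x³. Remainder: −21x³ + 42x² + 27x − 54.
Step 4: lead(−21x³ + 42x² + 27x − 54) ÷ lead(D) = −21x³ ÷ −3x = 7x². Subtract (7x²)·D = −21x³ + 42x². Remainder: 27x − 54.
Step 5: lead(27x − 54) ÷ lead(D) = 27x ÷ −3x = −9. Subtract (−9)·D = 27x − 54. Remainder: 0.

R(x) = 0, so D(x) is a factor of P(x). yes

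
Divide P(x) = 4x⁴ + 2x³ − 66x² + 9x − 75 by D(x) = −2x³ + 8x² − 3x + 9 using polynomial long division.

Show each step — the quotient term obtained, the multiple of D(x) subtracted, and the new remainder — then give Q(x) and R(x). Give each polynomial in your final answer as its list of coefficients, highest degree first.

Q = [-2, -9]; R = [6]

Step 1: lead(4x⁴ + 2x³ − 66x² + 9x − 75) ÷ lead(D) = 4x⁴ ÷ −2x³ = −2x. Subtract (−2x)·D = 4x⁴ − 16x³ + 6x² − 18x. Remainder: 18x³ − 72x² + 27x − 75.
Step 2: lead(18x³ − 72x² + 27x − 75) ÷ lead(D) = 18x³ ÷ −2x³ = −9. Subtract (−9)·D = 18x³ − 72x² + 27x − 81. Remainder: 6.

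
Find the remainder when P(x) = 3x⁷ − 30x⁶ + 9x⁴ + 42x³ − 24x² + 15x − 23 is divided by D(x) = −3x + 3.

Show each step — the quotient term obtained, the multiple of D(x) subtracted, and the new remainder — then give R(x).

R(x) = −8

Step 1: lead(3x⁷ − 30x⁶ + 9x⁴ + 42x³ − 24x² + 15x − 23) ÷ lead(D) = 3x⁷ ÷ −3x = −x⁶. Subtract (−x⁶)·D = 3x⁷ − 3x⁶. Remainder: −27x⁶ + 9x⁴ + 42x³ − 24x² + 15x − 23.
Step 2: lead(−27x⁶ + 9x⁴ + 42x³ − 24x² + 15x − 23) ÷ lead(D) = −27x⁶ ÷ −3x = 9x⁵. Subtract (9x⁵)·D = −27x⁶ + 27x⁵. Remainder: −27x⁵ + 9x⁴ + 42x³ − 24x² + 15x − 23.
Step 3: lead(−27x⁵ + 9x⁴ + 42x³ − 24x² + 15x − 23) ÷ lead(D) = −27x⁵ ÷ −3x = 9x⁴. Subtract (9x⁴)·D = −27x⁵ + 27x⁴. Remainder: −18x⁴ + 42x³ − 24x² + 15x − 23.
Step 4: lead(−18x⁴ + 42x³ − 24x² + 15x − 23) ÷ lead(D) = −18x⁴ ÷ −3x = 6x³. Subtract (6x³)·D = −18x⁴ + 18x³. Remainder: 24x³ − 24x² + 15x − 23.
Step 5: lead(24x³ − 24x² + 15x − 23) ÷ lead(D) = 24x³ ÷ −3x = −8x². Subtract (−8x²)·D = 24x³ − 24x². Remainder: 15x − 23.
Step 6: lead(15x − 23) ÷ lead(D) = 15x ÷ −3x = −5. Subtract (−5)·D = 15x − 15. Remainder: −8.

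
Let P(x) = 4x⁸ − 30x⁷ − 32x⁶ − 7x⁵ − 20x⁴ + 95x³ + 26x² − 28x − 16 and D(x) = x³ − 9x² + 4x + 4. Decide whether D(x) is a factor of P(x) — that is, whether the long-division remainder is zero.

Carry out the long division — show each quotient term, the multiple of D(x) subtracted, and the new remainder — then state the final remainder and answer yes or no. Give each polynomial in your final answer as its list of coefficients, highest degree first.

Step 1: lead(4x⁸ − 30x⁷ − 32x⁶ − 7x⁵ − 20x⁴ + 95x³ + 26x² − 28x − 16) ÷ lead(D) = 4x⁸ ÷ x³ = 4x⁵. Subtract (4x⁵)·D = 4x⁸ − 36x⁷ + 16x⁶ + 16x⁵. Remainder: 6x⁷ − 48x⁶ − 23x⁵ − 20x⁴ + 95x³ + 26x² − 28x − 16.
Step 2: lead(6x⁷ − 48x⁶ − 23x⁵ − 20x⁴ + 95x³ + 26x² − 28x − 16) ÷ lead(D) = 6x⁷ ÷ x³ = 6x⁴. Subtract (6x⁴)·D = 6x⁷ − 54x⁶ + 24x⁵ + 24x⁴. Remainder: 6x⁶ − 47x⁵ − 44x⁴ + 95x³ + 26x² − 28x − 16.
Step 3: lead(6x⁶ − 47x⁵ − 44x⁴ + 95x³ + 26x² − 28x − 16) ÷ lead(D) = 6x⁶ ÷ x³ = 6x³. Subtract (6x³)·D = 6x⁶ − 54x⁵ + 24x⁴ + 24x³. Remainder: 7x⁵ − 68x⁴ + 71x³ + 26x² − 28x − 16.
Step 4: lead(7x⁵ − 68x⁴ + 71x³ + 26x² − 28x − 16) ÷ lead(D) = 7x⁵ ÷ x³ = 7x². Subtract (7x²)·D = 7x⁵ − 63x⁴ + 28x³ + 28x². Remainder: −5x⁴ + 43x³ − 2x² − 28x − 16.
Step 5: lead(−5x⁴ + 43x³ − 2x² − 28x − 16) ÷ lead(D) = −5x⁴ ÷ x³ = −5x. Subtract (−5x)·D = −5x⁴ + 45x³ − 20x² − 20x. Remainder: −2x³ + 18x² − 8x − 16.
Step 6: lead(−2x³ + 18x² − 8x − 16) ÷ lead(D) = −2x³ ÷ x³ = −2. Subtract (−2)·D = −2x³ + 18x² − 8x − 8. Remainder: −8.

R = [-8], so D(x) is not a factor of P(x). no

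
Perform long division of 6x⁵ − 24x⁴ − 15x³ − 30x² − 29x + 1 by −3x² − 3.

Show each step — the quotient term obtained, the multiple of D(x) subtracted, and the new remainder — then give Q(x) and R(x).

Step 1: lead(6x⁵ − 24x⁴ − 15x³ − 30x² − 29x + 1) ÷ lead(D) = 6x⁵ ÷ −3x² = −2x³. Subtract (−2x³)·D = 6x⁵ + 6x³. Remainder: −24x⁴ − 21x³ − 30x² − 29x + 1.
Step 2: lead(−24x⁴ − 21x³ − 30x² − 29x + 1) ÷ lead(D) = −24x⁴ ÷ −3x² = 8x². Subtract (8x²)·D = −24x⁴ − 24x². Remainder: −21x³ − 6x² − 29x + 1.
Step 3: lead(−21x³ − 6x² − 29x + 1) ÷ lead(D) = −21x³ ÷ −3x² = 7x. Subtract (7x)·D = −21x³ − 21x. Remainder: −6x² − 8x + 1.
Step 4: lead(−6x² − 8x + 1) ÷ lead(D) = −6x² ÷ −3x² = 2. Subtract (2)·D = −6x² − 6. Remainder: −8x + 7.

Q(x) = −2x³ + 8x² + 7x + 2; R(x) = −8x + 7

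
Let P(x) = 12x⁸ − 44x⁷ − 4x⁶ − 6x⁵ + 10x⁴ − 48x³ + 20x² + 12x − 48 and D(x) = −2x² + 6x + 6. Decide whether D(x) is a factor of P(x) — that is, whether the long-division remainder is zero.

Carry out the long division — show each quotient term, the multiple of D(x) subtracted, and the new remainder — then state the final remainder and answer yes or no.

Step 1: lead(12x⁸ − 44x⁷ − 4x⁶ − 6x⁵ + 10x⁴ − 48x³ + 20x² + 12x − 48) ÷ lead(D) = 12x⁸ ÷ −2x² = −6x⁶. Subtract (−6x⁶)·D = 12x⁸ − 36x⁷ − 36x⁶. Remainder: −8x⁷ + 32x⁶ − 6x⁵ + 10x⁴ − 48x³ + 20x² + 12x − 48.
Step 2: lead(−8x⁷ + 32x⁶ − 6x⁵ + 10x⁴ − 48x³ + 20x² + 12x − 48) ÷ lead(D) = −8x⁷ ÷ −2x² = 4x⁵. Subtract (4x⁵)·D = −8x⁷ + 24x⁶ + 24x⁵. Remainder: 8x⁶ − 30x⁵ + 10x⁴ − 48x³ + 20x² + 12x − 48.
Step 3: lead(8x⁶ − 30x⁵ + 10x⁴ − 48x³ + 20x² + 12x − 48) ÷ lead(D) = 8x⁶ ÷ −2x² = −4x⁴. Subtract (−4x⁴)·D = 8x⁶ − 24x⁵ − 24x⁴. Remainder: −6x⁵ + 34x⁴ − 48x³ + 20x² + 12x − 48.
Step 4: lead(−6x⁵ + 34x⁴ − 48x³ + 20x² + 12x − 48) ÷ lead(D) = −6x⁵ ÷ −2x² = 3x³. Subtract (3x³)·D = −6x⁵ + 18x⁴ + 18x³. Remainder: 16x⁴ − 66x³ + 20x² + 12x − 48.
Step 5: lead(16x⁴ − 66x³ + 20x² + 12x − 48) ÷ lead(D) = 16x⁴ ÷ −2x² = −8x². Subtract (−8x²)·D = 16x⁴ − 48x³ − 48x². Remainder: −18x³ + 68x² + 12x − 48.
Step 6: lead(−18x³ + 68x² + 12x − 48) ÷ lead(D) = −18x³ ÷ −2x² = 9x. Subtract (9x)·D = −18x³ + 54x² + 54x. Remainder: 14x² − 42x − 48.
Step 7: lead(14x² − 42x − 48) ÷ lead(D) = 14x² ÷ −2x² = −7. Subtract (−7)·D = 14x² − 42x − 42. Remainder: −6.

R(x) = −6, so D(x) is not a factor of P(x). no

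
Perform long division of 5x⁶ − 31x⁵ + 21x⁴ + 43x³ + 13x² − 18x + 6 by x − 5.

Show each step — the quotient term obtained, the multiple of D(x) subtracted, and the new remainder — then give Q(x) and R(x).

Q(x) = 5x⁵ − 6x⁴ − 9x³ − 2x² + 3x − 3; R(x) = −9

Step 1: lead(5x⁶ − 31x⁵ + 21x⁴ + 43x³ + 13x² − 18x + 6) ÷ lead(D) = 5x⁶ ÷ x = 5x⁵. Subtract (5x⁵)·D = 5x⁶ − 25x⁵. Remainder: −6x⁵ + 21x⁴ + 43x³ + 13x² − 18x + 6.
Step 2: lead(−6x⁵ + 21x⁴ + 43x³ + 13x² − 18x + 6) ÷ lead(D) = −6x⁵ ÷ x = −6x⁴. Subtract (−6x⁴)·D = −6x⁵ + 30x⁴. Remainder: −9x⁴ + 43x³ + 13x² − 18x + 6.
Step 3: lead(−9x⁴ + 43x³ + 13x² − 18x + 6) ÷ lead(D) = −9x⁴ ÷ x = −9x³. Subtract (−9x³)·D = −9x⁴ + 45x³. Remainder: −2x³ + 13x² − 18x + 6.
Step 4: lead(−2x³ + 13x² − 18x + 6) ÷ lead(D) = −2x³ ÷ x = −2x². Subtract (−2x²)·D = −2x³ + 10x². Remainder: 3x² − 18x + 6.
Step 5: lead(3x² − 18x + 6) ÷ lead(D) = 3x² ÷ x = 3x. Subtract (3x)·D = 3x² − 15x. Remainder: −3x + 6.
Step 6: lead(−3x + 6) ÷ lead(D) = −3x ÷ x = −3. Subtract (−3)·D = −3x + 15. Remainder: −9.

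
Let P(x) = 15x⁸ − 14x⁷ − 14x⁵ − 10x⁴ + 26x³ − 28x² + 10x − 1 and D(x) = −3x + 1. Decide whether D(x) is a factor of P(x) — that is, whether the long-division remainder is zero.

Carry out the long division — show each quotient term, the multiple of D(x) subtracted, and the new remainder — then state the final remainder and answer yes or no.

Step 1: lead(15x⁸ − 14x⁷ − 14x⁵ − 10x⁴ + 26x³ − 28x² + 10x − 1) ÷ lead(D) = 15x⁸ ÷ −3x = −5x⁷. Subtract (−5x⁷)·D = 15x⁸ − 5x⁷. Remainder: −9x⁷ − 14x⁵ − 10x⁴ + 26x³ − 28x² + 10x − 1.
Step 2: lead(−9x⁷ − 14x⁵ − 10x⁴ + 26x³ − 28x² + 10x − 1) ÷ lead(D) = −9x⁷ ÷ −3x = 3x⁶. Subtract (3x⁶)·D = −9x⁷ + 3x⁶. Remainder: −3x⁶ − 14x⁵ − 10x⁴ + 26x³ − 28x² + 10x − 1.
Step 3: lead(−3x⁶ − 14x⁵ − 10x⁴ + 26x³ − 28x² + 10x − 1) ÷ lead(D) = −3x⁶ ÷ −3x = x⁵. Subtract (x⁵)·D = −3x⁶ + x⁵. Remainder: −15x⁵ − 10x⁴ + 26x³ − 28x² + 10x − 1.
Step 4: lead(−15x⁵ − 10x⁴ + 26x³ − 28x² + 10x − 1) ÷ lead(D) = −15x⁵ ÷ −3x = 5x⁴. Subtract (5x⁴)·D = −15x⁵ + 5x⁴. Remainder: −15x⁴ + 26x³ − 28x² + 10x − 1.
Step 5: lead(−15x⁴ + 26x³ − 28x² + 10x − 1) ÷ lead(D) = −15x⁴ ÷ −3x = 5x³. Subtract (5x³)·D = −15x⁴ + 5x³. Remainder: 21x³ − 28x² + 10x − 1.
Step 6: lead(21x³ − 28x² + 10x − 1) ÷ lead(D) = 21x³ ÷ −3x = −7x². Subtract (−7x²)·D = 21x³ − 7x². Remainder: −21x² + 10x − 1.
Step 7: lead(−21x² + 10x − 1) ÷ lead(D) = −21x² ÷ −3x = 7x. Subtract (7x)·D = −21x² + 7x. Remainder: 3x − 1.
Step 8: lead(3x − 1) ÷ lead(D) = 3x ÷ −3x = −1. Subtract (−1)·D = 3x − 1. Remainder: 0.

R(x) = 0, so D(x) is a factor of P(x). yes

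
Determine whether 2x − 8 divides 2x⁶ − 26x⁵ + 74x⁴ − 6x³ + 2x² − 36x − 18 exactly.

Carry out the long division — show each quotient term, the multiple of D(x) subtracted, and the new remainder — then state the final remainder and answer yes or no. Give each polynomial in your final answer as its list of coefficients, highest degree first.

R = [-2], so D(x) is not a factor of P(x). no

Step 1: lead(2x⁶ − 26x⁵ + 74x⁴ − 6x³ + 2x² − 36x − 18) ÷ lead(D) = 2x⁶ ÷ 2x = x⁵. Subtract (x⁵)·D = 2x⁶ − 8x⁵. Remainder: −18x⁵ + 74x⁴ − 6x³ + 2x² − 36x − 18.
Step 2: lead(−18x⁵ + 74x⁴ − 6x³ + 2x² − 36x − 18) ÷ lead(D) = −18x⁵ ÷ 2x = −9x⁴. Subtract (−9x⁴)·D = −18x⁵ + 72x⁴. Remainder: 2x⁴ − 6x³ + 2x² − 36x − 18.
Step 3: lead(2x⁴ − 6x³ + 2x² − 36x − 18) ÷ lead(D) = 2x⁴ ÷ 2x = x³. Subtract (x³)·D = 2x⁴ − 8x³. Remainder: 2x³ + 2x² − 36x − 18.
Step 4: lead(2x³ + 2x² − 36x − 18) ÷ lead(D) = 2x³ ÷ 2x = x². Subtract (x²)·D = 2x³ − 8x². Remainder: 10x² − 36x − 18.
Step 5: lead(10x² − 36x − 18) ÷ lead(D) = 10x² ÷ 2x = 5x. Subtract (5x)·D = 10x² − 40x. Remainder: 4x − 18.
Step 6: lead(4x − 18) ÷ lead(D) = 4x ÷ 2x = 2. Subtract (2)·D = 4x − 16. Remainder: −2.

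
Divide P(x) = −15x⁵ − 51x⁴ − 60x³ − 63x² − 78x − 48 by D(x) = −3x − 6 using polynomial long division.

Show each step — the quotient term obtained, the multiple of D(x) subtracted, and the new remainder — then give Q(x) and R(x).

Q(x) = 5x⁴ + 7x³ + 6x² + 9x + 8; R(x) = 0

Step 1: lead(−15x⁵ − 51x⁴ − 60x³ − 63x² − 78x − 48) ÷ lead(D) = −15x⁵ ÷ −3x = 5x⁴. Subtract (5x⁴)·D = −15x⁵ − 30x⁴. Remainder: −21x⁴ − 60x³ − 63x² − 78x − 48.
Step 2: lead(−21x⁴ − 60x³ − 63x² − 78x − 48) ÷ lead(D) = −21x⁴ ÷ −3x = 7x³. Subtract (7x³)·D = −21x⁴ − 42x³. Remainder: −18x³ − 63x² − 78x − 48.
Step 3: lead(−18x³ − 63x² − 78x − 48) ÷ lead(D) = −18x³ ÷ −3x = 6x². Subtract (6x²)·D = −18x³ − 36x². Remainder: −27x² − 78x − 48.
Step 4: lead(−27x² − 78x − 48) ÷ lead(D) = −27x² ÷ −3x = 9x. Subtract (9x)·D = −27x² − 54x. Remainder: −24x − 48.
Step 5: lead(−24x − 48) ÷ lead(D) = −24x ÷ −3x = 8. Subtract (8)·D = −24x − 48. Remainder: 0.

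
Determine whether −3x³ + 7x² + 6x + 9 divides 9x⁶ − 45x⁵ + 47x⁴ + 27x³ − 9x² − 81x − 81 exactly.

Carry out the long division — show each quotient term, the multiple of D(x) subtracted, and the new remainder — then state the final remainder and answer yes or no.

Step 1: lead(9x⁶ − 45x⁵ + 47x⁴ + 27x³ − 9x² − 81x − 81) ÷ lead(D) = 9x⁶ ÷ −3x³ = −3x³. Subtract (−3x³)·D = 9x⁶ − 21x⁵ − 18x⁴ − 27x³. Remainder: −24x⁵ + 65x⁴ + 54x³ − 9x² − 81x − 81.
Step 2: lead(−24x⁵ + 65x⁴ + 54x³ − 9x² − 81x − 81) ÷ lead(D) = −24x⁵ ÷ −3x³ = 8x². Subtract (8x²)·D = −24x⁵ + 56x⁴ + 48x³ + 72x². Remainder: 9x⁴ + 6x³ − 81x² − 81x − 81.
Step 3: lead(9x⁴ + 6x³ − 81x² − 81x − 81) ÷ lead(D) = 9x⁴ ÷ −3x³ = −3x. Subtract (−3x)·D = 9x⁴ − 21x³ − 18x² − 27x. Remainder: 27x³ − 63x² − 54x − 81.
Step 4: lead(27x³ − 63x² − 54x − 81) ÷ lead(D) = 27x³ ÷ −3x³ = −9. Subtract (−9)·D = 27x³ − 63x² − 54x − 81. Remainder: 0.

R(x) = 0, so D(x) is a factor of P(x). yes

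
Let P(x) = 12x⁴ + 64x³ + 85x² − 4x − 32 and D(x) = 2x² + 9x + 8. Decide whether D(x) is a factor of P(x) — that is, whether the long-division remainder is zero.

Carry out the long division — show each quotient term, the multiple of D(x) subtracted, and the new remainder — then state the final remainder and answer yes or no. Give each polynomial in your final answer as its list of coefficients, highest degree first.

Step 1: lead(12x⁴ + 64x³ + 85x² − 4x − 32) ÷ lead(D) = 12x⁴ ÷ 2x² = 6x². Subtract (6x²)·D = 12x⁴ + 54x³ + 48x². Remainder: 10x³ + 37x² − 4x − 32.
Step 2: lead(10x³ + 37x² − 4x − 32) ÷ lead(D) = 10x³ ÷ 2x² = 5x. Subtract (5x)·D = 10x³ + 45x² + 40x. Remainder: −8x² − 44x − 32.
Step 3: lead(−8x² − 44x − 32) ÷ lead(D) = −8x² ÷ 2x² = −4. Subtract (−4)·D = −8x² − 36x − 32. Remainder: −8x.

R = [-8, 0], so D(x) is not a factor of P(x). no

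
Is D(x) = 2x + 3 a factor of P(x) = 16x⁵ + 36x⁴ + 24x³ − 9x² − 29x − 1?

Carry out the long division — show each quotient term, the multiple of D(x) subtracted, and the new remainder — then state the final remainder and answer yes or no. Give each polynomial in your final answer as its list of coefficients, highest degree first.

Step 1: lead(16x⁵ + 36x⁴ + 24x³ − 9x² − 29x − 1) ÷ lead(D) = 16x⁵ ÷ 2x = 8x⁴. Subtract (8x⁴)·D = 16x⁵ + 24x⁴. Remainder: 12x⁴ + 24x³ − 9x² − 29x − 1.
Step 2: lead(12x⁴ + 24x³ − 9x² − 29x − 1) ÷ lead(D) = 12x⁴ ÷ 2x = 6x³. Subtract (6x³)·D = 12x⁴ + 18x³. Remainder: 6x³ − 9x² − 29x − 1.
Step 3: lead(6x³ − 9x² − 29x − 1) ÷ lead(D) = 6x³ ÷ 2x = 3x². Subtract (3x²)·D = 6x³ + 9x². Remainder: −18x² − 29x − 1.
Step 4: lead(−18x² − 29x − 1) ÷ lead(D) = −18x² ÷ 2x = −9x. Subtract (−9x)·D = −18x² − 27x. Remainder: −2x − 1.
Step 5: lead(−2x − 1) ÷ lead(D) = −2x ÷ 2x = −1. Subtract (−1)·D = −2x − 3. Remainder: 2.

R = [2], so D(x) is not a factor of P(x). no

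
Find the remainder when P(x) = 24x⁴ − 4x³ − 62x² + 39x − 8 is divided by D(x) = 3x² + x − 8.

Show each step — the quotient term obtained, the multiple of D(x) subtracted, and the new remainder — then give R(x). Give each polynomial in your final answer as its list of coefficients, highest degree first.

Step 1: lead(24x⁴ − 4x³ − 62x² + 39x − 8) ÷ lead(D) = 24x⁴ ÷ 3x² = 8x². Subtract (8x²)·D = 24x⁴ + 8x³ − 64x². Remainder: −12x³ + 2x² + 39x − 8.
Step 2: lead(−12x³ + 2x² + 39x − 8) ÷ lead(D) = −12x³ ÷ 3x² = −4x. Subtract (−4x)·D = −12x³ − 4x² + 32x. Remainder: 6x² + 7x − 8.
Step 3: lead(6x² + 7x − 8) ÷ lead(D) = 6x² ÷ 3x² = 2. Subtract (2)·D = 6x² + 2x − 16. Remainder: 5x + 8.

R = [5, 8]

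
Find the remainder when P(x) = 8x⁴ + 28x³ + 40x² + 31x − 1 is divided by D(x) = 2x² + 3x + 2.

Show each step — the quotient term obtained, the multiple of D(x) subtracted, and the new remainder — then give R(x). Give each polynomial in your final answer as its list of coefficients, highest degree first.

Step 1: lead(8x⁴ + 28x³ + 40x² + 31x − 1) ÷ lead(D) = 8x⁴ ÷ 2x² = 4x². Subtract (4x²)·D = 8x⁴ + 12x³ + 8x². Remainder: 16x³ + 32x² + 31x − 1.
Step 2: lead(16x³ + 32x² + 31x − 1) ÷ lead(D) = 16x³ ÷ 2x² = 8x. Subtract (8x)·D = 16x³ + 24x² + 16x. Remainder: 8x² + 15x − 1.
Step 3: lead(8x² + 15x − 1) ÷ lead(D) = 8x² ÷ 2x² = 4. Subtract (4)·D = 8x² + 12x + 8. Remainder: 3x − 9.

R = [3, -9]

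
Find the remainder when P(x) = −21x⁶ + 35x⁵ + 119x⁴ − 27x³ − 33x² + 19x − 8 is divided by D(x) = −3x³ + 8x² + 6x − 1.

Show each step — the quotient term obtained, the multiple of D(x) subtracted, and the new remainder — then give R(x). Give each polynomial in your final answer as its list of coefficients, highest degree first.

R = [-6]

Step 1: lead(−21x⁶ + 35x⁵ + 119x⁴ − 27x³ − 33x² + 19x − 8) ÷ lead(D) = −21x⁶ ÷ −3x³ = 7x³. Subtract (7x³)·D = −21x⁶ + 56x⁵ + 42x⁴ − 7x³. Remainder: −21x⁵ + 77x⁴ − 20x³ − 33x² + 19x − 8.
Step 2: lead(−21x⁵ + 77x⁴ − 20x³ − 33x² + 19x − 8) ÷ lead(D) = −21x⁵ ÷ −3x³ = 7x². Subtract (7x²)·D = −21x⁵ + 56x⁴ + 42x³ − 7x². Remainder: 21x⁴ − 62x³ − 26x² + 19x − 8.
Step 3: lead(21x⁴ − 62x³ − 26x² + 19x − 8) ÷ lead(D) = 21x⁴ ÷ −3x³ = −7x. Subtract (−7x)·D = 21x⁴ − 56x³ − 42x² + 7x. Remainder: −6x³ + 16x² + 12x − 8.
Step 4: lead(−6x³ + 16x² + 12x − 8) ÷ lead(D) = −6x³ ÷ −3x³ = 2. Subtract (2)·D = −6x³ + 16x² + 12x − 2. Remainder: −6.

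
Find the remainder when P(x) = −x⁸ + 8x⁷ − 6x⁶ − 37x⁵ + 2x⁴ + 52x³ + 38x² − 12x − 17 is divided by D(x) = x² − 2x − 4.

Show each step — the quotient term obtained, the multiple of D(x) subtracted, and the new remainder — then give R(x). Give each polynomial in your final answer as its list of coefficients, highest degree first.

R = [7]

Step 1: lead(−x⁸ + 8x⁷ − 6x⁶ − 37x⁵ + 2x⁴ + 52x³ + 38x² − 12x − 17) ÷ lead(D) = −x⁸ ÷ x² = −x⁶. Subtract (−x⁶)·D = −x⁸ + 2x⁷ + 4x⁶. Remainder: 6x⁷ − 10x⁶ − 37x⁵ + 2x⁴ + 52x³ + 38x² − 12x − 17.
Step 2: lead(6x⁷ − 10x⁶ − 37x⁵ + 2x⁴ + 52x³ + 38x² − 12x − 17) ÷ lead(D) = 6x⁷ ÷ x² = 6x⁵. Subtract (6x⁵)·D = 6x⁷ − 12x⁶ − 24x⁵. Remainder: 2x⁶ − 13x⁵ + 2x⁴ + 52x³ + 38x² − 12x − 17.
Step 3: lead(2x⁶ − 13x⁵ + 2x⁴ + 52x³ + 38x² − 12x − 17) ÷ lead(D) = 2x⁶ ÷ x² = 2x⁴. Subtract (2x⁴)·D = 2x⁶ − 4x⁵ − 8x⁴. Remainder: −9x⁵ + 10x⁴ + 52x³ + 38x² − 12x − 17.
Step 4: lead(−9x⁵ + 10x⁴ + 52x³ + 38x² − 12x − 17) ÷ lead(D) = −9x⁵ ÷ x² = −9x³. Subtract (−9x³)·D = −9x⁵ + 18x⁴ + 36x³. Remainder: −8x⁴ + 16x³ + 38x² − 12x − 17.
Step 5: lead(−8x⁴ + 16x³ + 38x² − 12x − 17) ÷ lead(D) = −8x⁴ ÷ x² = −8x². Subtract (−8x²)·D = −8x⁴ + 16x³ + 32x². Remainder: 6x² − 12x − 17.
Step 6: lead(6x² − 12x − 17) ÷ lead(D) = 6x² ÷ x² = 6. Subtract (6)·D = 6x² − 12x − 24. Remainder: 7.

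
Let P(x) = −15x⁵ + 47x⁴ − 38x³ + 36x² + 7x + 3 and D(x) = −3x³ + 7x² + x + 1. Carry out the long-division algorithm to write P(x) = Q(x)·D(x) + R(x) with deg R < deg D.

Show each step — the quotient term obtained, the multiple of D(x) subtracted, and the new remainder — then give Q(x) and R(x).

Step 1: lead(−15x⁵ + 47x⁴ − 38x³ + 36x² + 7x + 3) ÷ lead(D) = −15x⁵ ÷ −3x³ = 5x². Subtract (5x²)·D = −15x⁵ + 35x⁴ + 5x³ + 5x². Remainder: 12x⁴ − 43x³ + 31x² + 7x + 3.
Step 2: lead(12x⁴ − 43x³ + 31x² + 7x + 3) ÷ lead(D) = 12x⁴ ÷ −3x³ = −4x. Subtract (−4x)·D = 12x⁴ − 28x³ − 4x² − 4x. Remainder: −15x³ + 35x² + 11x + 3.
Step 3: lead(−15x³ + 35x² + 11x + 3) ÷ lead(D) = −15x³ ÷ −3x³ = 5. Subtract (5)·D = −15x³ + 35x² + 5x + 5. Remainder: 6x − 2.

Q(x) = 5x² − 4x + 5; R(x) = 6x − 2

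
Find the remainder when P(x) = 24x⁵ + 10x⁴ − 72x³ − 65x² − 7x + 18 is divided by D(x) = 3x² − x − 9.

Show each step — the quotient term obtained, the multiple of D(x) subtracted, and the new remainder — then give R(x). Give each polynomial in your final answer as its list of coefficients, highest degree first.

Step 1: lead(24x⁵ + 10x⁴ − 72x³ − 65x² − 7x + 18) ÷ lead(D) = 24x⁵ ÷ 3x² = 8x³. Subtract (8x³)·D = 24x⁵ − 8x⁴ − 72x³. Remainder: 18x⁴ − 65x² − 7x + 18.
Step 2: lead(18x⁴ − 65x² − 7x + 18) ÷ lead(D) = 18x⁴ ÷ 3x² = 6x². Subtract (6x²)·D = 18x⁴ − 6x³ − 54x². Remainder: 6x³ − 11x² − 7x + 18.
Step 3: lead(6x³ − 11x² − 7x + 18) ÷ lead(D) = 6x³ ÷ 3x² = 2x. Subtract (2x)·D = 6x³ − 2x² − 18x. Remainder: −9x² + 11x + 18.
Step 4: lead(−9x² + 11x + 18) ÷ lead(D) = −9x² ÷ 3x² = −3. Subtract (−3)·D = −9x² + 3x + 27. Remainder: 8x − 9.

R = [8, -9]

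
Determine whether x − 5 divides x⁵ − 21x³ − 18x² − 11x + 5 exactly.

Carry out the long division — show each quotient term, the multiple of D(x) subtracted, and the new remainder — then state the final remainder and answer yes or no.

Step 1: lead(x⁵ − 21x³ − 18x² − 11x + 5) ÷ lead(D) = x⁵ ÷ x = x⁴. Subtract (x⁴)·D = x⁵ − 5x⁴. Remainder: 5x⁴ − 21x³ − 18x² − 11x + 5.
Step 2: lead(5x⁴ − 21x³ − 18x² − 11x + 5) ÷ lead(D) = 5x⁴ ÷ x = 5x³. Subtract (5x³)·D = 5x⁴ − 25x³. Remainder: 4x³ − 18x² − 11x + 5.
Step 3: lead(4x³ − 18x² − 11x + 5) ÷ lead(D) = 4x³ ÷ x = 4x². Subtract (4x²)·D = 4x³ − 20x². Remainder: 2x² − 11x + 5.
Step 4: lead(2x² − 11x + 5) ÷ lead(D) = 2x² ÷ x = 2x. Subtract (2x)·D = 2x² − 10x. Remainder: −x + 5.
Step 5: lead(−x + 5) ÷ lead(D) = −x ÷ x = −1. Subtract (−1)·D = −x + 5. Remainder: 0.

R(x) = 0, so D(x) is a factor of P(x). yes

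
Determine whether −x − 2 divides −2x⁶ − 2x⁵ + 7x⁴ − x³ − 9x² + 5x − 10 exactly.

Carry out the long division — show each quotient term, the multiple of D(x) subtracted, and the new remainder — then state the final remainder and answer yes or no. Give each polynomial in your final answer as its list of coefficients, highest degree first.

Step 1: lead(−2x⁶ − 2x⁵ + 7x⁴ − x³ − 9x² + 5x − 10) ÷ lead(D) = −2x⁶ ÷ −x = 2x⁵. Subtract (2x⁵)·D = −2x⁶ − 4x⁵. Remainder: 2x⁵ + 7x⁴ − x³ − 9x² + 5x − 10.
Step 2: lead(2x⁵ + 7x⁴ − x³ − 9x² + 5x − 10) ÷ lead(D) = 2x⁵ ÷ −x = −2x⁴. Subtract (−2x⁴)·D = 2x⁵ + 4x⁴. Remainder: 3x⁴ − x³ − 9x² + 5x − 10.
Step 3: lead(3x⁴ − x³ − 9x² + 5x − 10) ÷ lead(D) = 3x⁴ ÷ −x = −3x³. Subtract (−3x³)·D = 3x⁴ + 6x³. Remainder: −7x³ − 9x² + 5x − 10.
Step 4: lead(−7x³ − 9x² + 5x − 10) ÷ lead(D) = −7x³ ÷ −x = 7x². Subtract (7x²)·D = −7x³ − 14x². Remainder: 5x² + 5x − 10.
Step 5: lead(5x² + 5x − 10) ÷ lead(D) = 5x² ÷ −x = −5x. Subtract (−5x)·D = 5x² + 10x. Remainder: −5x − 10.
Step 6: lead(−5x − 10) ÷ lead(D) = −5x ÷ −x = 5. Subtract (5)·D = −5x − 10. Remainder: 0.

R = [0], so D(x) is a factor of P(x). yes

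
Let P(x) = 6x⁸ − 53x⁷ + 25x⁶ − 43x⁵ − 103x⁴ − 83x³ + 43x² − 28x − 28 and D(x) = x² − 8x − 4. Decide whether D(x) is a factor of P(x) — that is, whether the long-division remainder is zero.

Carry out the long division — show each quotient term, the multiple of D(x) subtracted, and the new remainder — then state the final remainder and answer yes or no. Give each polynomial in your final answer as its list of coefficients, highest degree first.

Step 1: lead(6x⁸ − 53x⁷ + 25x⁶ − 43x⁵ − 103x⁴ − 83x³ + 43x² − 28x − 28) ÷ lead(D) = 6x⁸ ÷ x² = 6x⁶. Subtract (6x⁶)·D = 6x⁸ − 48x⁷ − 24x⁶. Remainder: −5x⁷ + 49x⁶ − 43x⁵ − 103x⁴ − 83x³ + 43x² − 28x − 28.
Step 2: lead(−5x⁷ + 49x⁶ − 43x⁵ − 103x⁴ − 83x³ + 43x² − 28x − 28) ÷ lead(D) = −5x⁷ ÷ x² = −5x⁵. Subtract (−5x⁵)·D = −5x⁷ + 40x⁶ + 20x⁵. Remainder: 9x⁶ − 63x⁵ − 103x⁴ − 83x³ + 43x² − 28x − 28.
Step 3: lead(9x⁶ − 63x⁵ − 103x⁴ − 83x³ + 43x² − 28x − 28) ÷ lead(D) = 9x⁶ ÷ x² = 9x⁴. Subtract (9x⁴)·D = 9x⁶ − 72x⁵ − 36x⁴. Remainder: 9x⁵ − 67x⁴ − 83x³ + 43x² − 28x − 28.
Step 4: lead(9x⁵ − 67x⁴ − 83x³ + 43x² − 28x − 28) ÷ lead(D) = 9x⁵ ÷ x² = 9x³. Subtract (9x³)·D = 9x⁵ − 72x⁴ − 36x³. Remainder: 5x⁴ − 47x³ + 43x² − 28x − 28.
Step 5: lead(5x⁴ − 47x³ + 43x² − 28x − 28) ÷ lead(D) = 5x⁴ ÷ x² = 5x². Subtract (5x²)·D = 5x⁴ − 40x³ − 20x². Remainder: −7x³ + 63x² − 28x − 28.
Step 6: lead(−7x³ + 63x² − 28x − 28) ÷ lead(D) = −7x³ ÷ x² = −7x. Subtract (−7x)·D = −7x³ + 56x² + 28x. Remainder: 7x² − 56x − 28.
Step 7: lead(7x² − 56x − 28) ÷ lead(D) = 7x² ÷ x² = 7. Subtract (7)·D = 7x² − 56x − 28. Remainder: 0.

R = [0], so D(x) is a factor of P(x). yes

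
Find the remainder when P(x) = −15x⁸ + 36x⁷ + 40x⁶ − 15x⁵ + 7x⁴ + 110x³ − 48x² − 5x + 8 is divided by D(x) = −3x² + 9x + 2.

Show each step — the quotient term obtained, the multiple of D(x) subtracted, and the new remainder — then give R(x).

R(x) = 6

Step 1: lead(−15x⁸ + 36x⁷ + 40x⁶ − 15x⁵ + 7x⁴ + 110x³ − 48x² − 5x + 8) ÷ lead(D) = −15x⁸ ÷ −3x² = 5x⁶. Subtract (5x⁶)·D = −15x⁸ + 45x⁷ + 10x⁶. Remainder: −9x⁷ + 30x⁶ − 15x⁵ + 7x⁴ + 110x³ − 48x² − 5x + 8.
Step 2: lead(−9x⁷ + 30x⁶ − 15x⁵ + 7x⁴ + 110x³ − 48x² − 5x + 8) ÷ lead(D) = −9x⁷ ÷ −3x² = 3x⁵. Subtract (3x⁵)·D = −9x⁷ + 27x⁶ + 6x⁵. Remainder: 3x⁶ − 21x⁵ + 7x⁴ + 110x³ − 48x² − 5x + 8.
Step 3: lead(3x⁶ − 21x⁵ + 7x⁴ + 110x³ − 48x² − 5x + 8) ÷ lead(D) = 3x⁶ ÷ −3x² = −x⁴. Subtract (−x⁴)·D = 3x⁶ − 9x⁵ − 2x⁴. Remainder: −12x⁵ + 9x⁴ + 110x³ − 48x² − 5x + 8.
Step 4: lead(−12x⁵ + 9x⁴ + 110x³ − 48x² − 5x + 8) ÷ lead(D) = −12x⁵ ÷ −3x² = 4x³. Subtract (4x³)·D = −12x⁵ + 36x⁴ + 8x³. Remainder: −27x⁴ + 102x³ − 48x² − 5x + 8.
Step 5: lead(−27x⁴ + 102x³ − 48x² − 5x + 8) ÷ lead(D) = −27x⁴ ÷ −3x² = 9x². Subtract (9x²)·D = −27x⁴ + 81x³ + 18x². Remainder: 21x³ − 66x² − 5x + 8.
Step 6: lead(21x³ − 66x² − 5x + 8) ÷ lead(D) = 21x³ ÷ −3x² = −7x. Subtract (−7x)·D = 21x³ − 63x² − 14x. Remainder: −3x² + 9x + 8.
Step 7: lead(−3x² + 9x + 8) ÷ lead(D) = −3x² ÷ −3x² = 1. Subtract (1)·D = −3x² + 9x + 2. Remainder: 6.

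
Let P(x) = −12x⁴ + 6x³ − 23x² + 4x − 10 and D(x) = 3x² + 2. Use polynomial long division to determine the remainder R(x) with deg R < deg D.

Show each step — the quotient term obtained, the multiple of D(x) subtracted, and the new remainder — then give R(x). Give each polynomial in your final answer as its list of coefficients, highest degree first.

Step 1: lead(−12x⁴ + 6x³ − 23x² + 4x − 10) ÷ lead(D) = −12x⁴ ÷ 3x² = −4x². Subtract (−4x²)·D = −12x⁴ − 8x². Remainder: 6x³ − 15x² + 4x − 10.
Step 2: lead(6x³ − 15x² + 4x − 10) ÷ lead(D) = 6x³ ÷ 3x² = 2x. Subtract (2x)·D = 6x³ + 4x. Remainder: −15x² − 10.
Step 3: lead(−15x² − 10) ÷ lead(D) = −15x² ÷ 3x² = −5. Subtract (−5)·D = −15x² − 10. Remainder: 0.

R = [0]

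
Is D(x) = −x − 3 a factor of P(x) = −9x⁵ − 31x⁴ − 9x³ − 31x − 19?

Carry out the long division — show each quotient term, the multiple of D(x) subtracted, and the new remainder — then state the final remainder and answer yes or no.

Step 1: lead(−9x⁵ − 31x⁴ − 9x³ − 31x − 19) ÷ lead(D) = −9x⁵ ÷ −x = 9x⁴. Subtract (9x⁴)·D = −9x⁵ − 27x⁴. Remainder: −4x⁴ − 9x³ − 31x − 19.
Step 2: lead(−4x⁴ − 9x³ − 31x − 19) ÷ lead(D) = −4x⁴ ÷ −x = 4x³. Subtract (4x³)·D = −4x⁴ − 12x³. Remainder: 3x³ − 31x − 19.
Step 3: lead(3x³ − 31x − 19) ÷ lead(D) = 3x³ ÷ −x = −3x². Subtract (−3x²)·D = 3x³ + 9x². Remainder: −9x² − 31x − 19.
Step 4: lead(−9x² − 31x − 19) ÷ lead(D) = −9x² ÷ −x = 9x. Subtract (9x)·D = −9x² − 27x. Remainder: −4x − 19.
Step 5: lead(−4x − 19) ÷ lead(D) = −4x ÷ −x = 4. Subtract (4)·D = −4x − 12. Remainder: −7.

R(x) = −7, so D(x) is not a factor of P(x). no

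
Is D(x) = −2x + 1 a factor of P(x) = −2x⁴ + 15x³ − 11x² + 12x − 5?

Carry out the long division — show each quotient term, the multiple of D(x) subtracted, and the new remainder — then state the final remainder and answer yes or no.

Step 1: lead(−2x⁴ + 15x³ − 11x² + 12x − 5) ÷ lead(D) = −2x⁴ ÷ −2x = x³. Subtract (x³)·D = −2x⁴ + x³. Remainder: 14x³ − 11x² + 12x − 5.
Step 2: lead(14x³ − 11x² + 12x − 5) ÷ lead(D) = 14x³ ÷ −2x = −7x². Subtract (−7x²)·D = 14x³ − 7x². Remainder: −4x² + 12x − 5.
Step 3: lead(−4x² + 12x − 5) ÷ lead(D) = −4x² ÷ −2x = 2x. Subtract (2x)·D = −4x² + 2x. Remainder: 10x − 5.
Step 4: lead(10x − 5) ÷ lead(D) = 10x ÷ −2x = −5. Subtract (−5)·D = 10x − 5. Remainder: 0.

R(x) = 0, so D(x) is a factor of P(x). yes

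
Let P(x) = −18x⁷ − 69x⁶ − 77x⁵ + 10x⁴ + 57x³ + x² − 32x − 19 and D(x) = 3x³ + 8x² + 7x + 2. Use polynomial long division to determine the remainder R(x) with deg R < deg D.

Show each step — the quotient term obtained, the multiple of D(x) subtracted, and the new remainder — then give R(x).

R(x) = −7

Step 1: lead(−18x⁷ − 69x⁶ − 77x⁵ + 10x⁴ + 57x³ + x² − 32x − 19) ÷ lead(D) = −18x⁷ ÷ 3x³ = −6x⁴. Subtract (−6x⁴)·D = −18x⁷ − 48x⁶ − 42x⁵ − 12x⁴. Remainder: −21x⁶ − 35x⁵ + 22x⁴ + 57x³ + x² − 32x − 19.
Step 2: lead(−21x⁶ − 35x⁵ + 22x⁴ + 57x³ + x² − 32x − 19) ÷ lead(D) = −21x⁶ ÷ 3x³ = −7x³. Subtract (−7x³)·D = −21x⁶ − 56x⁵ − 49x⁴ − 14x³. Remainder: 21x⁵ + 71x⁴ + 71x³ + x² − 32x − 19.
Step 3: lead(21x⁵ + 71x⁴ + 71x³ + x² − 32x − 19) ÷ lead(D) = 21x⁵ ÷ 3x³ = 7x². Subtract (7x²)·D = 21x⁵ + 56x⁴ + 49x³ + 14x². Remainder: 15x⁴ + 22x³ − 13x² − 32x − 19.
Step 4: lead(15x⁴ + 22x³ − 13x² − 32x − 19) ÷ lead(D) = 15x⁴ ÷ 3x³ = 5x. Subtract (5x)·D = 15x⁴ + 40x³ + 35x² + 10x. Remainder: −18x³ − 48x² − 42x − 19.
Step 5: lead(−18x³ − 48x² − 42x − 19) ÷ lead(D) = −18x³ ÷ 3x³ = −6. Subtract (−6)·D = −18x³ − 48x² − 42x − 12. Remainder: −7.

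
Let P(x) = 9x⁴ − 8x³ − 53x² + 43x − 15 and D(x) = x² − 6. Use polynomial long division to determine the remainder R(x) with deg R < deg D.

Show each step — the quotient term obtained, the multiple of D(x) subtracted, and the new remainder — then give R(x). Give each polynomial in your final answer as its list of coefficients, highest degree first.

Step 1: lead(9x⁴ − 8x³ − 53x² + 43x − 15) ÷ lead(D) = 9x⁴ ÷ x² = 9x². Subtract (9x²)·D = 9x⁴ − 54x². Remainder: −8x³ + x² + 43x − 15.
Step 2: lead(−8x³ + x² + 43x − 15) ÷ lead(D) = −8x³ ÷ x² = −8x. Subtract (−8x)·D = −8x³ + 48x. Remainder: x² − 5x − 15.
Step 3: lead(x² − 5x − 15) ÷ lead(D) = x² ÷ x² = 1. Subtract (1)·D = x² − 6. Remainder: −5x − 9.

R = [-5, -9]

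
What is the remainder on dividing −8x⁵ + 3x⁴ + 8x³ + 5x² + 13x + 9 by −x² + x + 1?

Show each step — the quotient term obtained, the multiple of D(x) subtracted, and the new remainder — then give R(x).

Step 1: lead(−8x⁵ + 3x⁴ + 8x³ + 5x² + 13x + 9) ÷ lead(D) = −8x⁵ ÷ −x² = 8x³. Subtract (8x³)·D = −8x⁵ + 8x⁴ + 8x³. Remainder: −5x⁴ + 5x² + 13x + 9.
Step 2: lead(−5x⁴ + 5x² + 13x + 9) ÷ lead(D) = −5x⁴ ÷ −x² = 5x². Subtract (5x²)·D = −5x⁴ + 5x³ + 5x². Remainder: −5x³ + 13x + 9.
Step 3: lead(−5x³ + 13x + 9) ÷ lead(D) = −5x³ ÷ −x² = 5x. Subtract (5x)·D = −5x³ + 5x² + 5x. Remainder: −5x² + 8x + 9.
Step 4: lead(−5x² + 8x + 9) ÷ lead(D) = −5x² ÷ −x² = 5. Subtract (5)·D = −5x² + 5x + 5. Remainder: 3x + 4.

R(x) = 3x + 4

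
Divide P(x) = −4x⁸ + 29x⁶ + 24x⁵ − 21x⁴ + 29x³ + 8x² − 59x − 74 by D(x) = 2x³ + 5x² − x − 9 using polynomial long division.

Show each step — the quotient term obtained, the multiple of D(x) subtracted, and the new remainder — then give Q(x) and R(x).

Q(x) = −2x⁵ + 5x⁴ + x³ + 3x² + 5x + 8; R(x) = −6x − 2

Step 1: lead(−4x⁸ + 29x⁶ + 24x⁵ − 21x⁴ + 29x³ + 8x² − 59x − 74) ÷ lead(D) = −4x⁸ ÷ 2x³ = −2x⁵. Subtract (−2x⁵)·D = −4x⁸ − 10x⁷ + 2x⁶ + 18x⁵. Remainder: 10x⁷ + 27x⁶ + 6x⁵ − 21x⁴ + 29x³ + 8x² − 59x − 74.
Step 2: lead(10x⁷ + 27x⁶ + 6x⁵ − 21x⁴ + 29x³ + 8x² − 59x − 74) ÷ lead(D) = 10x⁷ ÷ 2x³ = 5x⁴. Subtract (5x⁴)·D = 10x⁷ + 25x⁶ − 5x⁵ − 45x⁴. Remainder: 2x⁶ + 11x⁵ + 24x⁴ + 29x³ + 8x² − 59x − 74.
Step 3: lead(2x⁶ + 11x⁵ + 24x⁴ + 29x³ + 8x² − 59x − 74) ÷ lead(D) = 2x⁶ ÷ 2x³ = x³. Subtract (x³)·D = 2x⁶ + 5x⁵ − x⁴ − 9x³. Remainder: 6x⁵ + 25x⁴ + 38x³ + 8x² − 59x − 74.
Step 4: lead(6x⁵ + 25x⁴ + 38x³ + 8x² − 59x − 74) ÷ lead(D) = 6x⁵ ÷ 2x³ = 3x². Subtract (3x²)·D = 6x⁵ + 15x⁴ − 3x³ − 27x². Remainder: 10x⁴ + 41x³ + 35x² − 59x − 74.
Step 5: lead(10x⁴ + 41x³ + 35x² − 59x − 74) ÷ lead(D) = 10x⁴ ÷ 2x³ = 5x. Subtract (5x)·D = 10x⁴ + 25x³ − 5x² − 45x. Remainder: 16x³ + 40x² − 14x − 74.
Step 6: lead(16x³ + 40x² − 14x − 74) ÷ lead(D) = 16x³ ÷ 2x³ = 8. Subtract (8)·D = 16x³ + 40x² − 8x − 72. Remainder: −6x − 2.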